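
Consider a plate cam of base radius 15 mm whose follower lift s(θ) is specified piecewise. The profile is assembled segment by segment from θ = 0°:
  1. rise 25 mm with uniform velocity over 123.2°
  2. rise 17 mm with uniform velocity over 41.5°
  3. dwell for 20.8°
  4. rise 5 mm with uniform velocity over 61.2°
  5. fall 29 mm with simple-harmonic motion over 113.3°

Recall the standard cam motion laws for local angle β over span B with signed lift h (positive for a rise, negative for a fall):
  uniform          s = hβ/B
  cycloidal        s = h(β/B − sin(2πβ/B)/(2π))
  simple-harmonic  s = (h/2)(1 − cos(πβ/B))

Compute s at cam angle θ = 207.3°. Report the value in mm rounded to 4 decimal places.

seg 1 [0°–123.2°] uniform, h=25: full span → s += 25 → s = 25.0000
seg 2 [123.2°–164.7°] uniform, h=17: full span → s += 17 → s = 42.0000
seg 3 [164.7°–185.5°] dwell: s stays 42.0000
seg 4 [185.5°–246.7°] uniform, h=5: θ=207.3° here. β=21.8, B=61.2. 5·21.8/61.2 = 1.7810 → s = 43.7810

43.7810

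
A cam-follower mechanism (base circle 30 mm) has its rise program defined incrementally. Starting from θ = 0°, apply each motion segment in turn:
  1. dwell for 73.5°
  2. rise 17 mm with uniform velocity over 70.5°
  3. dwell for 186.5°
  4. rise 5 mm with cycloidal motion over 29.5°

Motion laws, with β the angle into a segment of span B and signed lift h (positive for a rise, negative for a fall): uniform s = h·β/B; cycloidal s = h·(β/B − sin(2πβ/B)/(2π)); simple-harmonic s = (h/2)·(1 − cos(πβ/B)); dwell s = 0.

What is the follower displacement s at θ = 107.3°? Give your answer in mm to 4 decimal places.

seg 1 [0°–73.5°] dwell: s stays 0.0000
seg 2 [73.5°–144°] uniform, h=17: θ=107.3° here. β=33.8, B=70.5. 17·33.8/70.5 = 8.1504 → s = 8.1504

8.1504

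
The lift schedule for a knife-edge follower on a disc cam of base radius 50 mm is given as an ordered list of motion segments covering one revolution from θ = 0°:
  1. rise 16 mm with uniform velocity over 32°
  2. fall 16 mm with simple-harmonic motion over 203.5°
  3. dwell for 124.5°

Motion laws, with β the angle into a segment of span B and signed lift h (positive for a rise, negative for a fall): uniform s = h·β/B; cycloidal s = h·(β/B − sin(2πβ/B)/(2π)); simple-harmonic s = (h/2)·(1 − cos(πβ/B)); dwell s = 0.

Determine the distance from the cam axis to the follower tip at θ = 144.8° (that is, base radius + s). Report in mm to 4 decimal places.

seg 1 [0°–32°] uniform, h=16: full span → s += 16 → s = 16.0000
seg 2 [32°–235.5°] simple-harmonic, h=-16: θ=144.8° here. β=112.8, B=203.5. -16/2·(1 − cos(π·0.5543)) = -9.3581 → s = 6.6419
radial distance = base radius + s = 50 + 6.6419 = 56.6419

56.6419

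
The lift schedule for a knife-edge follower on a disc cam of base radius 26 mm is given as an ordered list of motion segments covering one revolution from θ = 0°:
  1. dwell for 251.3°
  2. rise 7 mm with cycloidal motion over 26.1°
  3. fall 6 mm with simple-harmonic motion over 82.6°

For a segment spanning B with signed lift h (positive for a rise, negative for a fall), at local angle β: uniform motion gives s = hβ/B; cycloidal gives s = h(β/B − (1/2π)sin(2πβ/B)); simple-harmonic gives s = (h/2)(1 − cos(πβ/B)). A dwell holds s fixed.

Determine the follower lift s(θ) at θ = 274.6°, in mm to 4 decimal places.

seg 1 [0°–251.3°] dwell: s stays 0.0000
seg 2 [251.3°–277.4°] cycloidal, h=7: θ=274.6° here. β=23.3, B=26.1. 7·(0.8927 − sin(2π·0.8927)/(2π)) = 6.9444 → s = 6.9444

6.9444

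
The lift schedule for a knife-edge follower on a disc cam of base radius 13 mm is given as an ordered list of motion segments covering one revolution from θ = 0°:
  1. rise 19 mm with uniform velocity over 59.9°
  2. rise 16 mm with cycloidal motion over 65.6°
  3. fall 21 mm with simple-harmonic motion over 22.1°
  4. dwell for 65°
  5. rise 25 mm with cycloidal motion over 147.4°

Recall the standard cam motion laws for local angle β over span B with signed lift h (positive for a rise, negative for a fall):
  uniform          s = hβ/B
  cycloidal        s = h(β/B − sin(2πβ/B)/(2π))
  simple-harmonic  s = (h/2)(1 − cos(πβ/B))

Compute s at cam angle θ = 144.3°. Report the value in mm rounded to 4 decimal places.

seg 1 [0°–59.9°] uniform, h=19: full span → s += 19 → s = 19.0000
seg 2 [59.9°–125.5°] cycloidal, h=16: full span → s += 16 → s = 35.0000
seg 3 [125.5°–147.6°] simple-harmonic, h=-21: θ=144.3° here. β=18.8, B=22.1. -21/2·(1 − cos(π·0.8507)) = -19.8657 → s = 15.1343

15.1343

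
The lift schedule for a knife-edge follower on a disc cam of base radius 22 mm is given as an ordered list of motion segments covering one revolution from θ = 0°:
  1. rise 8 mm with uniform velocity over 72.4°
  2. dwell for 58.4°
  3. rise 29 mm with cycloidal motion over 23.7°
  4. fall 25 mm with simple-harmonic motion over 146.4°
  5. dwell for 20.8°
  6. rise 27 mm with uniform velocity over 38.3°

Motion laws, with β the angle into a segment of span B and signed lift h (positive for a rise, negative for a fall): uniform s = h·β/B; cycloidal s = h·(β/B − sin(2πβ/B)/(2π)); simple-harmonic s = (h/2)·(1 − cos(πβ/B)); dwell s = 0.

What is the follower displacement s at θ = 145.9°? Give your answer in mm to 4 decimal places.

seg 1 [0°–72.4°] uniform, h=8: full span → s += 8 → s = 8.0000
seg 2 [72.4°–130.8°] dwell: s stays 8.0000
seg 3 [130.8°–154.5°] cycloidal, h=29: θ=145.9° here. β=15.1, B=23.7. 29·(0.6371 − sin(2π·0.6371)/(2π)) = 21.9795 → s = 29.9795

29.9795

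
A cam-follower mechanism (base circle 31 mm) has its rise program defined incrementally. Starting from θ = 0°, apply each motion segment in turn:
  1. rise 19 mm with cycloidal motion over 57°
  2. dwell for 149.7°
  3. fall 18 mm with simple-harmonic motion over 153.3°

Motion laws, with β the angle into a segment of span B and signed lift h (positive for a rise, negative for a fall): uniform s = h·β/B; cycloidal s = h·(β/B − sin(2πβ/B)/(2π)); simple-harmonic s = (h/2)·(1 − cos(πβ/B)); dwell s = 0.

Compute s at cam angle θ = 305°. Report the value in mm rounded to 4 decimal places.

seg 1 [0°–57°] cycloidal, h=19: full span → s += 19 → s = 19.0000
seg 2 [57°–206.7°] dwell: s stays 19.0000
seg 3 [206.7°–360°] simple-harmonic, h=-18: θ=305° here. β=98.3, B=153.3. -18/2·(1 − cos(π·0.6412)) = -12.8634 → s = 6.1366

6.1366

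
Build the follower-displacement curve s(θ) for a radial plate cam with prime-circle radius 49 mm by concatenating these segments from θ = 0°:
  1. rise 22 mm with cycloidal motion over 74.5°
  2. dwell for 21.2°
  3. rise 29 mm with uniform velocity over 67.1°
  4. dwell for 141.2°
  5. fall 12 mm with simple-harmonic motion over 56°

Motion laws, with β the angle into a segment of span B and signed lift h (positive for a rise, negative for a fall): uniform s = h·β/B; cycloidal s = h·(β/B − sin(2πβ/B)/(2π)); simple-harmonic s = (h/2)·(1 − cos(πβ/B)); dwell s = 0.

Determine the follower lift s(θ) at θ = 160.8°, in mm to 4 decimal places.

seg 1 [0°–74.5°] cycloidal, h=22: full span → s += 22 → s = 22.0000
seg 2 [74.5°–95.7°] dwell: s stays 22.0000
seg 3 [95.7°–162.8°] uniform, h=29: θ=160.8° here. β=65.1, B=67.1. 29·65.1/67.1 = 28.1356 → s = 50.1356

50.1356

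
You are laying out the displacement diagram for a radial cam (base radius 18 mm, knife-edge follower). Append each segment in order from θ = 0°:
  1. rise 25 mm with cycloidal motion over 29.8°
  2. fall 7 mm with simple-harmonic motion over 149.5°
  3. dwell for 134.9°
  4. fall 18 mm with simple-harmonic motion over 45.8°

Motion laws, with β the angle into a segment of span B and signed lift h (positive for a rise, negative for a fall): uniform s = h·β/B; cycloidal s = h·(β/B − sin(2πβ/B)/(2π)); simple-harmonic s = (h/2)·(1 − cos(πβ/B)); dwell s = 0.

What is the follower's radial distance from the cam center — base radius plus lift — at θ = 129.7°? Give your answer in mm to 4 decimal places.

seg 1 [0°–29.8°] cycloidal, h=25: full span → s += 25 → s = 25.0000
seg 2 [29.8°–179.3°] simple-harmonic, h=-7: θ=129.7° here. β=99.9, B=149.5. -7/2·(1 − cos(π·0.6682)) = -5.2648 → s = 19.7352
radial distance = base radius + s = 18 + 19.7352 = 37.7352

37.7352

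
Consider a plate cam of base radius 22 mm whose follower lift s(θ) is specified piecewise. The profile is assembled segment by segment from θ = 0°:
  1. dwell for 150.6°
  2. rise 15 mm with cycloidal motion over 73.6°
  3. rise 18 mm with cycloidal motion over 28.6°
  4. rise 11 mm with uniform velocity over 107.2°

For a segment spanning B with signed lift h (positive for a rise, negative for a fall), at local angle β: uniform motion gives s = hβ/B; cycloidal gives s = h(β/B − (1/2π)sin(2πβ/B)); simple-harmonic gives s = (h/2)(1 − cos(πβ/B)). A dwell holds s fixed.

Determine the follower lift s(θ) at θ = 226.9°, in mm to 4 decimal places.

seg 1 [0°–150.6°] dwell: s stays 0.0000
seg 2 [150.6°–224.2°] cycloidal, h=15: full span → s += 15 → s = 15.0000
seg 3 [224.2°–252.8°] cycloidal, h=18: θ=226.9° here. β=2.7, B=28.6. 18·(0.0944 − sin(2π·0.0944)/(2π)) = 0.0979 → s = 15.0979

15.0979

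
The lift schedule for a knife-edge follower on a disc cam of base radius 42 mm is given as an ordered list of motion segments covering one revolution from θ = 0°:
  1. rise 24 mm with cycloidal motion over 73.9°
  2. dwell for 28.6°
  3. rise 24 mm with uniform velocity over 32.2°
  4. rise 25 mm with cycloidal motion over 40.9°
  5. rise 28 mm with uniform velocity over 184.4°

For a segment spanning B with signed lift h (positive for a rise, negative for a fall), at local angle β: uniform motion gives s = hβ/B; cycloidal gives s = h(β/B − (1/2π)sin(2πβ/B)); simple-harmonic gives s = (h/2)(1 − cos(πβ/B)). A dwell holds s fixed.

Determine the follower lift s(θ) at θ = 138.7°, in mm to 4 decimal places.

seg 1 [0°–73.9°] cycloidal, h=24: full span → s += 24 → s = 24.0000
seg 2 [73.9°–102.5°] dwell: s stays 24.0000
seg 3 [102.5°–134.7°] uniform, h=24: full span → s += 24 → s = 48.0000
seg 4 [134.7°–175.6°] cycloidal, h=25: θ=138.7° here. β=4, B=40.9. 25·(0.0978 − sin(2π·0.0978)/(2π)) = 0.1510 → s = 48.1510

48.1510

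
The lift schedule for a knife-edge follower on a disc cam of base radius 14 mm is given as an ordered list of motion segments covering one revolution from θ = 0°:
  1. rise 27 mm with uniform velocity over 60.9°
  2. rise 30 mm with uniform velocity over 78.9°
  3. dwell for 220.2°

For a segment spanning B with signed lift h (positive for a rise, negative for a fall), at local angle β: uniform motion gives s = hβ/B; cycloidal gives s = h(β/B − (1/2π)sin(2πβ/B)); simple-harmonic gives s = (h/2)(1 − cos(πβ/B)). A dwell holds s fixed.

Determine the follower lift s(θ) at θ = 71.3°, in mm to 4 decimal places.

seg 1 [0°–60.9°] uniform, h=27: full span → s += 27 → s = 27.0000
seg 2 [60.9°–139.8°] uniform, h=30: θ=71.3° here. β=10.4, B=78.9. 30·10.4/78.9 = 3.9544 → s = 30.9544

30.9544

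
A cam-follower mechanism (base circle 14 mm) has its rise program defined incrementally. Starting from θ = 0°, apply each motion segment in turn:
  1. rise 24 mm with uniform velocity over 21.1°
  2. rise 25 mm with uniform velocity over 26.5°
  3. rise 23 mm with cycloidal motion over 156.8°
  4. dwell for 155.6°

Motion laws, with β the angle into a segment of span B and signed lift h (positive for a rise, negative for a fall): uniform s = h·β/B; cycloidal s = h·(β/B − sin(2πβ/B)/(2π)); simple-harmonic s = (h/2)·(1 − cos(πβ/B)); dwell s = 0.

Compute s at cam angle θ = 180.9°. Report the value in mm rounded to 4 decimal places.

seg 1 [0°–21.1°] uniform, h=24: full span → s += 24 → s = 24.0000
seg 2 [21.1°–47.6°] uniform, h=25: full span → s += 25 → s = 49.0000
seg 3 [47.6°–204.4°] cycloidal, h=23: θ=180.9° here. β=133.3, B=156.8. 23·(0.8501 − sin(2π·0.8501)/(2π)) = 22.5127 → s = 71.5127

71.5127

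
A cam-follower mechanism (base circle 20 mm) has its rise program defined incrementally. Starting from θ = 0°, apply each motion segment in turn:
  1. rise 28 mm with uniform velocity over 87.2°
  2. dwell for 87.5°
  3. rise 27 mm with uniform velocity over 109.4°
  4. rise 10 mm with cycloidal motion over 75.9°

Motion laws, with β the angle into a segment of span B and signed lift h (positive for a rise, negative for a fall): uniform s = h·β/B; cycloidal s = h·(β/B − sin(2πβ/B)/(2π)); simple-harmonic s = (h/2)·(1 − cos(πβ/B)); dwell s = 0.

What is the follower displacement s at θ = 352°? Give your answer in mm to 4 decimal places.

seg 1 [0°–87.2°] uniform, h=28: full span → s += 28 → s = 28.0000
seg 2 [87.2°–174.7°] dwell: s stays 28.0000
seg 3 [174.7°–284.1°] uniform, h=27: full span → s += 27 → s = 55.0000
seg 4 [284.1°–360°] cycloidal, h=10: θ=352° here. β=67.9, B=75.9. 10·(0.8946 − sin(2π·0.8946)/(2π)) = 9.9246 → s = 64.9246

64.9246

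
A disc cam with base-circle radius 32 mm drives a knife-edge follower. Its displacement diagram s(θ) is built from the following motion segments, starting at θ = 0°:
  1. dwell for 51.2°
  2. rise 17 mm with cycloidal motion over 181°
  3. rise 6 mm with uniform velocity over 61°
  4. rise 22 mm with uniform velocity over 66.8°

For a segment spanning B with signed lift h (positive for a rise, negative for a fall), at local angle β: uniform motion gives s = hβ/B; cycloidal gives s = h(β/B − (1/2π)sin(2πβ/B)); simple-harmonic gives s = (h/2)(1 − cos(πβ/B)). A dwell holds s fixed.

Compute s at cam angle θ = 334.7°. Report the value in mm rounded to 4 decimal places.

seg 1 [0°–51.2°] dwell: s stays 0.0000
seg 2 [51.2°–232.2°] cycloidal, h=17: full span → s += 17 → s = 17.0000
seg 3 [232.2°–293.2°] uniform, h=6: full span → s += 6 → s = 23.0000
seg 4 [293.2°–360°] uniform, h=22: θ=334.7° here. β=41.5, B=66.8. 22·41.5/66.8 = 13.6677 → s = 36.6677

36.6677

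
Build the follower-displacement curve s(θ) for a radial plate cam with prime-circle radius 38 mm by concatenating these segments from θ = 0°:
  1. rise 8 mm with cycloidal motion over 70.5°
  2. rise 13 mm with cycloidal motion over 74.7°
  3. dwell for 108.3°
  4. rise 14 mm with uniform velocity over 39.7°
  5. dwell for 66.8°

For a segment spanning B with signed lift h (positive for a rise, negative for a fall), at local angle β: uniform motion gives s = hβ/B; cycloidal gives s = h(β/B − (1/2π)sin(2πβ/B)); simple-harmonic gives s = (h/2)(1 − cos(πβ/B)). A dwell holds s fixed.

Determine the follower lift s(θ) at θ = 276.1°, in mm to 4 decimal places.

seg 1 [0°–70.5°] cycloidal, h=8: full span → s += 8 → s = 8.0000
seg 2 [70.5°–145.2°] cycloidal, h=13: full span → s += 13 → s = 21.0000
seg 3 [145.2°–253.5°] dwell: s stays 21.0000
seg 4 [253.5°–293.2°] uniform, h=14: θ=276.1° here. β=22.6, B=39.7. 14·22.6/39.7 = 7.9698 → s = 28.9698

28.9698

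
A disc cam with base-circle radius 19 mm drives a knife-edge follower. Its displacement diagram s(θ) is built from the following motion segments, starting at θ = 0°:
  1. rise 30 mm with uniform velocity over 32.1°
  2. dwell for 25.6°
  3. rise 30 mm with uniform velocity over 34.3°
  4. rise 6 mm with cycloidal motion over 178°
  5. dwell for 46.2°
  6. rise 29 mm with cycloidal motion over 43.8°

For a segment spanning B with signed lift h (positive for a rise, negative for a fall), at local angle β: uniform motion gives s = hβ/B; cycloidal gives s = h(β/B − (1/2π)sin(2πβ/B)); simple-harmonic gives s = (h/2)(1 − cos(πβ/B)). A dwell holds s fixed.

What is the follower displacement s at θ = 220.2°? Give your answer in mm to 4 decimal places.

seg 1 [0°–32.1°] uniform, h=30: full span → s += 30 → s = 30.0000
seg 2 [32.1°–57.7°] dwell: s stays 30.0000
seg 3 [57.7°–92°] uniform, h=30: full span → s += 30 → s = 60.0000
seg 4 [92°–270°] cycloidal, h=6: θ=220.2° here. β=128.2, B=178. 6·(0.7202 − sin(2π·0.7202)/(2π)) = 5.2596 → s = 65.2596

65.2596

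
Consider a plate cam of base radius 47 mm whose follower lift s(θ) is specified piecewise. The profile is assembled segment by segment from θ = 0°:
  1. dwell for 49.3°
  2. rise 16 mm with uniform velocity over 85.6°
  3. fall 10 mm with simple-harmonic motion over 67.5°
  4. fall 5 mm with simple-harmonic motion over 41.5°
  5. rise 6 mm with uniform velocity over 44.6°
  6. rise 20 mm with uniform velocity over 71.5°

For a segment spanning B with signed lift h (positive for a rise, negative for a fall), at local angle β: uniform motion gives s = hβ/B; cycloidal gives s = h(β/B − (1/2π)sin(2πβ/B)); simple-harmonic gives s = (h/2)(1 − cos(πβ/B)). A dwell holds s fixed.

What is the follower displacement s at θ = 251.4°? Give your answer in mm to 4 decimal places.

seg 1 [0°–49.3°] dwell: s stays 0.0000
seg 2 [49.3°–134.9°] uniform, h=16: full span → s += 16 → s = 16.0000
seg 3 [134.9°–202.4°] simple-harmonic, h=-10: full span → s += -10 → s = 6.0000
seg 4 [202.4°–243.9°] simple-harmonic, h=-5: full span → s += -5 → s = 1.0000
seg 5 [243.9°–288.5°] uniform, h=6: θ=251.4° here. β=7.5, B=44.6. 6·7.5/44.6 = 1.0090 → s = 2.0090

2.0090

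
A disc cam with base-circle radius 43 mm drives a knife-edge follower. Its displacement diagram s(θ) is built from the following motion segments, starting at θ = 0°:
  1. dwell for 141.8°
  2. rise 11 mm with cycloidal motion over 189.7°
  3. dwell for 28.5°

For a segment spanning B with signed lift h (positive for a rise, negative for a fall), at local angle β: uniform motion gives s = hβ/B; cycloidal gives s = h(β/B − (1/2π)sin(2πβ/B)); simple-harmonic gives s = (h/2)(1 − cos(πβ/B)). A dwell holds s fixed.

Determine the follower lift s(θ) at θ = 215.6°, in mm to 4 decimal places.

seg 1 [0°–141.8°] dwell: s stays 0.0000
seg 2 [141.8°–331.5°] cycloidal, h=11: θ=215.6° here. β=73.8, B=189.7. 11·(0.3890 − sin(2π·0.3890)/(2π)) = 3.1553 → s = 3.1553

3.1553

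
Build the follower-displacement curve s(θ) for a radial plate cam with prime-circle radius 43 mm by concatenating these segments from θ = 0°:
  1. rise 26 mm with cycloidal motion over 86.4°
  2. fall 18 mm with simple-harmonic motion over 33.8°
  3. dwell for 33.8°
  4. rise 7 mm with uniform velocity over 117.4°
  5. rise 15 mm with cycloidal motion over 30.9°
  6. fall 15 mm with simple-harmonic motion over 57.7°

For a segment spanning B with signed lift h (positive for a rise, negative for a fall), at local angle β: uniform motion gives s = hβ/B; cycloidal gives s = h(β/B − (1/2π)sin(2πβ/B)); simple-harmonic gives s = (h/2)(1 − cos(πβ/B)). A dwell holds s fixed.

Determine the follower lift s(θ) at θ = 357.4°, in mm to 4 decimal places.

seg 1 [0°–86.4°] cycloidal, h=26: full span → s += 26 → s = 26.0000
seg 2 [86.4°–120.2°] simple-harmonic, h=-18: full span → s += -18 → s = 8.0000
seg 3 [120.2°–154°] dwell: s stays 8.0000
seg 4 [154°–271.4°] uniform, h=7: full span → s += 7 → s = 15.0000
seg 5 [271.4°–302.3°] cycloidal, h=15: full span → s += 15 → s = 30.0000
seg 6 [302.3°–360°] simple-harmonic, h=-15: θ=357.4° here. β=55.1, B=57.7. -15/2·(1 − cos(π·0.9549)) = -14.9250 → s = 15.0750

15.0750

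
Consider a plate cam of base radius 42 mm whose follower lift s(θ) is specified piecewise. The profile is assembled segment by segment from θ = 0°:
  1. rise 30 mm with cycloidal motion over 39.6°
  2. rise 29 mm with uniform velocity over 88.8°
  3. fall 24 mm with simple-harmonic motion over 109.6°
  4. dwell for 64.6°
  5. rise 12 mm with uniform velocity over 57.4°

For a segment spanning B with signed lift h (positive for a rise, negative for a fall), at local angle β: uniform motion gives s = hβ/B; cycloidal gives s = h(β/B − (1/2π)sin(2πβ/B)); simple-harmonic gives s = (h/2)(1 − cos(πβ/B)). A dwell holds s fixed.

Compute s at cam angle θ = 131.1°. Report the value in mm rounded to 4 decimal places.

seg 1 [0°–39.6°] cycloidal, h=30: full span → s += 30 → s = 30.0000
seg 2 [39.6°–128.4°] uniform, h=29: full span → s += 29 → s = 59.0000
seg 3 [128.4°–238°] simple-harmonic, h=-24: θ=131.1° here. β=2.7, B=109.6. -24/2·(1 − cos(π·0.0246)) = -0.0359 → s = 58.9641

58.9641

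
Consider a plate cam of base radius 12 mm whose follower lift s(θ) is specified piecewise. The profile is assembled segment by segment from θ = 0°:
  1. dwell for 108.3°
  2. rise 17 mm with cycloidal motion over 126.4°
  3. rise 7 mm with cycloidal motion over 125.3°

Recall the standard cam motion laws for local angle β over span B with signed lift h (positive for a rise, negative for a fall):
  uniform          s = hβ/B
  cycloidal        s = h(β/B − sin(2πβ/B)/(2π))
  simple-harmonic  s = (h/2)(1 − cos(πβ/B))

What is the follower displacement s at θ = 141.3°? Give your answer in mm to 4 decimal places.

seg 1 [0°–108.3°] dwell: s stays 0.0000
seg 2 [108.3°–234.7°] cycloidal, h=17: θ=141.3° here. β=33, B=126.4. 17·(0.2611 − sin(2π·0.2611)/(2π)) = 1.7392 → s = 1.7392

1.7392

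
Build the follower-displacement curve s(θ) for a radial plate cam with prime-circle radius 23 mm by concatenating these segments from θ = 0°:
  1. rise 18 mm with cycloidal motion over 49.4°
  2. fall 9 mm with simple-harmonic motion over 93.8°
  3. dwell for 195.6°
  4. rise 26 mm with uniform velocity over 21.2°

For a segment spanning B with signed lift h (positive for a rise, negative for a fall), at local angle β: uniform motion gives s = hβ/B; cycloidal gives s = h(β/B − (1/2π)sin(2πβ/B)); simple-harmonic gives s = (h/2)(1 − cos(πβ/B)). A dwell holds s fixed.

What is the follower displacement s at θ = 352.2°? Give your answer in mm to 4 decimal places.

seg 1 [0°–49.4°] cycloidal, h=18: full span → s += 18 → s = 18.0000
seg 2 [49.4°–143.2°] simple-harmonic, h=-9: full span → s += -9 → s = 9.0000
seg 3 [143.2°–338.8°] dwell: s stays 9.0000
seg 4 [338.8°–360°] uniform, h=26: θ=352.2° here. β=13.4, B=21.2. 26·13.4/21.2 = 16.4340 → s = 25.4340

25.4340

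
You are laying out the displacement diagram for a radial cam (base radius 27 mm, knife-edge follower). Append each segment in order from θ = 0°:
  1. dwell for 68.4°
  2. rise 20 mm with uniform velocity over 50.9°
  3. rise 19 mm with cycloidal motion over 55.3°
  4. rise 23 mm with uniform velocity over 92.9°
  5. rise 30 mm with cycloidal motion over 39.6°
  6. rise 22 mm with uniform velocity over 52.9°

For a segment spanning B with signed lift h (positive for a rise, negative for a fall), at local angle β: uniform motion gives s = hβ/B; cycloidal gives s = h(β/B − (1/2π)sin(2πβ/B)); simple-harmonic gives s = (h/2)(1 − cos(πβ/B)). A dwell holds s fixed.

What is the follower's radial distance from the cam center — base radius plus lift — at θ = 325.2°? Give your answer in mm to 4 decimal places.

seg 1 [0°–68.4°] dwell: s stays 0.0000
seg 2 [68.4°–119.3°] uniform, h=20: full span → s += 20 → s = 20.0000
seg 3 [119.3°–174.6°] cycloidal, h=19: full span → s += 19 → s = 39.0000
seg 4 [174.6°–267.5°] uniform, h=23: full span → s += 23 → s = 62.0000
seg 5 [267.5°–307.1°] cycloidal, h=30: full span → s += 30 → s = 92.0000
seg 6 [307.1°–360°] uniform, h=22: θ=325.2° here. β=18.1, B=52.9. 22·18.1/52.9 = 7.5274 → s = 99.5274
radial distance = base radius + s = 27 + 99.5274 = 126.5274

126.5274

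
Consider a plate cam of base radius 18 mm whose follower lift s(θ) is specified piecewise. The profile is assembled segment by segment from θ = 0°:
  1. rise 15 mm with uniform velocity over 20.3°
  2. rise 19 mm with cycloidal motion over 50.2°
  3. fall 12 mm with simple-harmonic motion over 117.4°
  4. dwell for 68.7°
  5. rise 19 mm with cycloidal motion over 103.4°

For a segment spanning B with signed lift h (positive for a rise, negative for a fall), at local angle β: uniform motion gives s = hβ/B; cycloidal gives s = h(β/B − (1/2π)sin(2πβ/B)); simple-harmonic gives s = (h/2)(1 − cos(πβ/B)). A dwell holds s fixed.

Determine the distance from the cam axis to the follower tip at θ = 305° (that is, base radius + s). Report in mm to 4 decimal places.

seg 1 [0°–20.3°] uniform, h=15: full span → s += 15 → s = 15.0000
seg 2 [20.3°–70.5°] cycloidal, h=19: full span → s += 19 → s = 34.0000
seg 3 [70.5°–187.9°] simple-harmonic, h=-12: full span → s += -12 → s = 22.0000
seg 4 [187.9°–256.6°] dwell: s stays 22.0000
seg 5 [256.6°–360°] cycloidal, h=19: θ=305° here. β=48.4, B=103.4. 19·(0.4681 − sin(2π·0.4681)/(2π)) = 8.2913 → s = 30.2913
radial distance = base radius + s = 18 + 30.2913 = 48.2913

48.2913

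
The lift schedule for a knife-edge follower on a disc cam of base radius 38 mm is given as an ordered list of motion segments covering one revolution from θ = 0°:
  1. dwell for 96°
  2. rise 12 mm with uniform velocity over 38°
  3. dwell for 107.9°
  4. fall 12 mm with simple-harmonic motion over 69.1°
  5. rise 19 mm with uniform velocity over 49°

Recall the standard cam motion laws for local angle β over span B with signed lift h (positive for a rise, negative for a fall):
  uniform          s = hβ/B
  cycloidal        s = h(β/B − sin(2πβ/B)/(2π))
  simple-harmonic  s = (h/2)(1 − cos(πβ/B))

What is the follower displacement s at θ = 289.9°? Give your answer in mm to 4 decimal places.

seg 1 [0°–96°] dwell: s stays 0.0000
seg 2 [96°–134°] uniform, h=12: full span → s += 12 → s = 12.0000
seg 3 [134°–241.9°] dwell: s stays 12.0000
seg 4 [241.9°–311°] simple-harmonic, h=-12: θ=289.9° here. β=48, B=69.1. -12/2·(1 − cos(π·0.6946)) = -9.4446 → s = 2.5554

2.5554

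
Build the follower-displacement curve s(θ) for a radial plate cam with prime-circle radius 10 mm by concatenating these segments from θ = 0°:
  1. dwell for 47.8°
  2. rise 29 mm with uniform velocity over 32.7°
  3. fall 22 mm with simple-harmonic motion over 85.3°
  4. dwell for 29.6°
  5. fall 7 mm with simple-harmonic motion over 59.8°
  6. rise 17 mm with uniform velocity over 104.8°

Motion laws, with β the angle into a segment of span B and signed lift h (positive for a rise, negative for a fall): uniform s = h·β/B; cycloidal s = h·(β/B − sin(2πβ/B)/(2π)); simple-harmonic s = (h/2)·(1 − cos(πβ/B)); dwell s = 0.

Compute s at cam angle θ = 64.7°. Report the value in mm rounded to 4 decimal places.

seg 1 [0°–47.8°] dwell: s stays 0.0000
seg 2 [47.8°–80.5°] uniform, h=29: θ=64.7° here. β=16.9, B=32.7. 29·16.9/32.7 = 14.9878 → s = 14.9878

14.9878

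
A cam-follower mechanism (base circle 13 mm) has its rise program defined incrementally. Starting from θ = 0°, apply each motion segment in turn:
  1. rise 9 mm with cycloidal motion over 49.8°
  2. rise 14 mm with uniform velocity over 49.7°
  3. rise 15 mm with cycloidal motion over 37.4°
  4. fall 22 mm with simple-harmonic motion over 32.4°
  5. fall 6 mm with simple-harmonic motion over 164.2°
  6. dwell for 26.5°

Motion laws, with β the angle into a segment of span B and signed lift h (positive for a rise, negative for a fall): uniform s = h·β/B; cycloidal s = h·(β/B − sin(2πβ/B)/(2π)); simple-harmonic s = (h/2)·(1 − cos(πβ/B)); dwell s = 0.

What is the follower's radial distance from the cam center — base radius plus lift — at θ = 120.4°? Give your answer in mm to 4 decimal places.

seg 1 [0°–49.8°] cycloidal, h=9: full span → s += 9 → s = 9.0000
seg 2 [49.8°–99.5°] uniform, h=14: full span → s += 14 → s = 23.0000
seg 3 [99.5°–136.9°] cycloidal, h=15: θ=120.4° here. β=20.9, B=37.4. 15·(0.5588 − sin(2π·0.5588)/(2π)) = 9.2448 → s = 32.2448
radial distance = base radius + s = 13 + 32.2448 = 45.2448

45.2448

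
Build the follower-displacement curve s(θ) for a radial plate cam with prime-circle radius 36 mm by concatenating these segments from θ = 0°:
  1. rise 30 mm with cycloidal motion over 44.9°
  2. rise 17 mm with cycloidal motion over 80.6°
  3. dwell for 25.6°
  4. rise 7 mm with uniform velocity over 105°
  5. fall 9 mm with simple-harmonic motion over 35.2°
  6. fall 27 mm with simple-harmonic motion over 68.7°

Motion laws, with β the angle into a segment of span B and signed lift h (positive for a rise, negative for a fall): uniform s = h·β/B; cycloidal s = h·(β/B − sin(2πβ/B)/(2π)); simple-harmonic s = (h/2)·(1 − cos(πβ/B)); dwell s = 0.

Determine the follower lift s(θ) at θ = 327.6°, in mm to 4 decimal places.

seg 1 [0°–44.9°] cycloidal, h=30: full span → s += 30 → s = 30.0000
seg 2 [44.9°–125.5°] cycloidal, h=17: full span → s += 17 → s = 47.0000
seg 3 [125.5°–151.1°] dwell: s stays 47.0000
seg 4 [151.1°–256.1°] uniform, h=7: full span → s += 7 → s = 54.0000
seg 5 [256.1°–291.3°] simple-harmonic, h=-9: full span → s += -9 → s = 45.0000
seg 6 [291.3°–360°] simple-harmonic, h=-27: θ=327.6° here. β=36.3, B=68.7. -27/2·(1 − cos(π·0.5284)) = -14.7022 → s = 30.2978

30.2978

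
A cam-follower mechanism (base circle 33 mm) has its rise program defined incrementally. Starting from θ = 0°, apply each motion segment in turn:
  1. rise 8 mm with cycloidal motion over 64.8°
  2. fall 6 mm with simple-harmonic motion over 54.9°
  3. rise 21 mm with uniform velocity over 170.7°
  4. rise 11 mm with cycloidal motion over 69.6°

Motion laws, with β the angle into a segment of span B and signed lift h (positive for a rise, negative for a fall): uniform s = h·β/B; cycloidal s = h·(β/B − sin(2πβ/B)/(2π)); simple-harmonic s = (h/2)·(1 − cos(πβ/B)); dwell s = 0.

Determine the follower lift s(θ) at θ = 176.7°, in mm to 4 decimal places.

seg 1 [0°–64.8°] cycloidal, h=8: full span → s += 8 → s = 8.0000
seg 2 [64.8°–119.7°] simple-harmonic, h=-6: full span → s += -6 → s = 2.0000
seg 3 [119.7°–290.4°] uniform, h=21: θ=176.7° here. β=57, B=170.7. 21·57/170.7 = 7.0123 → s = 9.0123

9.0123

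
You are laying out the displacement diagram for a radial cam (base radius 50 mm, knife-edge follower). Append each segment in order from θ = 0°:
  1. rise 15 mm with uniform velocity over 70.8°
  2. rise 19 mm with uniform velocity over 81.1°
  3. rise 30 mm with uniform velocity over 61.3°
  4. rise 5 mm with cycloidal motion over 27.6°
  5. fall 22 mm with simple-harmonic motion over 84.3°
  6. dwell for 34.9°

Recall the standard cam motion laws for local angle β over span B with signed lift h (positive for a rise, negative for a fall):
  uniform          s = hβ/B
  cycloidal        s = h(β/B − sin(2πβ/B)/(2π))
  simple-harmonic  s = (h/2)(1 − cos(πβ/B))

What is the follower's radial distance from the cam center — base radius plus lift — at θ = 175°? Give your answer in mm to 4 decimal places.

seg 1 [0°–70.8°] uniform, h=15: full span → s += 15 → s = 15.0000
seg 2 [70.8°–151.9°] uniform, h=19: full span → s += 19 → s = 34.0000
seg 3 [151.9°–213.2°] uniform, h=30: θ=175° here. β=23.1, B=61.3. 30·23.1/61.3 = 11.3051 → s = 45.3051
radial distance = base radius + s = 50 + 45.3051 = 95.3051

95.3051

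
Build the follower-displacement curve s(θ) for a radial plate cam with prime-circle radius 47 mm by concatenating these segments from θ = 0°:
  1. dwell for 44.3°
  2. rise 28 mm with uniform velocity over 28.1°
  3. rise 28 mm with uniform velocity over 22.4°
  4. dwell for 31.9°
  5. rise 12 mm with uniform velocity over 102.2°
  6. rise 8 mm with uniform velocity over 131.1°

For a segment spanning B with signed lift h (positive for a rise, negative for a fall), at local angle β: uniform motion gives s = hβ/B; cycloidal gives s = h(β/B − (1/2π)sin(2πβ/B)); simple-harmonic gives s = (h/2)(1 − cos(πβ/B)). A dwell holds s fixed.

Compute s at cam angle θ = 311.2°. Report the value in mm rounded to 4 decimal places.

seg 1 [0°–44.3°] dwell: s stays 0.0000
seg 2 [44.3°–72.4°] uniform, h=28: full span → s += 28 → s = 28.0000
seg 3 [72.4°–94.8°] uniform, h=28: full span → s += 28 → s = 56.0000
seg 4 [94.8°–126.7°] dwell: s stays 56.0000
seg 5 [126.7°–228.9°] uniform, h=12: full span → s += 12 → s = 68.0000
seg 6 [228.9°–360°] uniform, h=8: θ=311.2° here. β=82.3, B=131.1. 8·82.3/131.1 = 5.0221 → s = 73.0221

73.0221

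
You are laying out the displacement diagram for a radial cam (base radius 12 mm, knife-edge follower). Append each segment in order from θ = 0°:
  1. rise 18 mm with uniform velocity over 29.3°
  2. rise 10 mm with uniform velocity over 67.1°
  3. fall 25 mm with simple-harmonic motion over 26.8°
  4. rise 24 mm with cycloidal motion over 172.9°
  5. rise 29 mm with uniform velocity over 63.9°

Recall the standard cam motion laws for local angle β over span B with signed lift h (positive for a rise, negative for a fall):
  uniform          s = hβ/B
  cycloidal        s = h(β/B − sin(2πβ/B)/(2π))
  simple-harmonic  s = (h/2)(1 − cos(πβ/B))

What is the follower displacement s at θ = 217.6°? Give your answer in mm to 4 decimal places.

seg 1 [0°–29.3°] uniform, h=18: full span → s += 18 → s = 18.0000
seg 2 [29.3°–96.4°] uniform, h=10: full span → s += 10 → s = 28.0000
seg 3 [96.4°–123.2°] simple-harmonic, h=-25: full span → s += -25 → s = 3.0000
seg 4 [123.2°–296.1°] cycloidal, h=24: θ=217.6° here. β=94.4, B=172.9. 24·(0.5460 − sin(2π·0.5460)/(2π)) = 14.1918 → s = 17.1918

17.1918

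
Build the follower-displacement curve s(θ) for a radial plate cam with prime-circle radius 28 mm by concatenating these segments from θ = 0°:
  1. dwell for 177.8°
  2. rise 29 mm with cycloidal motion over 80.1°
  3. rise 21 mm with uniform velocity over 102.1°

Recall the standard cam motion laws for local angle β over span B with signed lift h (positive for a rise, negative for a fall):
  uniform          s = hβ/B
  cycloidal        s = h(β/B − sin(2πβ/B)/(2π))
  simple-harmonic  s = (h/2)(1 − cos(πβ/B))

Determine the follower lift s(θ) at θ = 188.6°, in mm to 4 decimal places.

seg 1 [0°–177.8°] dwell: s stays 0.0000
seg 2 [177.8°–257.9°] cycloidal, h=29: θ=188.6° here. β=10.8, B=80.1. 29·(0.1348 − sin(2π·0.1348)/(2π)) = 0.4512 → s = 0.4512

0.4512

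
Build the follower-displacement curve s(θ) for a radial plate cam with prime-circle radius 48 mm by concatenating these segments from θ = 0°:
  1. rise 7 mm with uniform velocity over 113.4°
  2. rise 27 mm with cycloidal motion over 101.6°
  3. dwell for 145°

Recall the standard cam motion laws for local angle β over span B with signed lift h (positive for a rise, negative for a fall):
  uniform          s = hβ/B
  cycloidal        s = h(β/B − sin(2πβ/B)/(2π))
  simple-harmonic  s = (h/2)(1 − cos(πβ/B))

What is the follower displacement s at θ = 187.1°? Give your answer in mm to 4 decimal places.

seg 1 [0°–113.4°] uniform, h=7: full span → s += 7 → s = 7.0000
seg 2 [113.4°–215°] cycloidal, h=27: θ=187.1° here. β=73.7, B=101.6. 27·(0.7254 − sin(2π·0.7254)/(2π)) = 23.8316 → s = 30.8316

30.8316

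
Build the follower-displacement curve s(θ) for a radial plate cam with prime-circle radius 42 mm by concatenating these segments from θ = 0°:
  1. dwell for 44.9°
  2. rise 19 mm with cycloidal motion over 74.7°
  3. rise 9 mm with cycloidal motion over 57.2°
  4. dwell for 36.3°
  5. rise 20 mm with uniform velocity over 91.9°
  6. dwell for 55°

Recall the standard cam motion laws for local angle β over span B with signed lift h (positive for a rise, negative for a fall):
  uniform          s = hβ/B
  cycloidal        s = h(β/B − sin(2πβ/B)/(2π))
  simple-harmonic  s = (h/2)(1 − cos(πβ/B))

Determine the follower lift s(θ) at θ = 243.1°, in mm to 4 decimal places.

seg 1 [0°–44.9°] dwell: s stays 0.0000
seg 2 [44.9°–119.6°] cycloidal, h=19: full span → s += 19 → s = 19.0000
seg 3 [119.6°–176.8°] cycloidal, h=9: full span → s += 9 → s = 28.0000
seg 4 [176.8°–213.1°] dwell: s stays 28.0000
seg 5 [213.1°–305°] uniform, h=20: θ=243.1° here. β=30, B=91.9. 20·30/91.9 = 6.5288 → s = 34.5288

34.5288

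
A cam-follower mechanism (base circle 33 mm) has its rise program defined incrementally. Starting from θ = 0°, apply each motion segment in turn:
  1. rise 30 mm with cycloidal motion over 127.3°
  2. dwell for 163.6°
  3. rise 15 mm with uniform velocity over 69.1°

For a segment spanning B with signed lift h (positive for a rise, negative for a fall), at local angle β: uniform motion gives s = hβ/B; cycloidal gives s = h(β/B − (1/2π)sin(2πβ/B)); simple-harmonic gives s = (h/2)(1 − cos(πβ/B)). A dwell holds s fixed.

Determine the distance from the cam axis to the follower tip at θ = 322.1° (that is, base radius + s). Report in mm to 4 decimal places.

seg 1 [0°–127.3°] cycloidal, h=30: full span → s += 30 → s = 30.0000
seg 2 [127.3°–290.9°] dwell: s stays 30.0000
seg 3 [290.9°–360°] uniform, h=15: θ=322.1° here. β=31.2, B=69.1. 15·31.2/69.1 = 6.7728 → s = 36.7728
radial distance = base radius + s = 33 + 36.7728 = 69.7728

69.7728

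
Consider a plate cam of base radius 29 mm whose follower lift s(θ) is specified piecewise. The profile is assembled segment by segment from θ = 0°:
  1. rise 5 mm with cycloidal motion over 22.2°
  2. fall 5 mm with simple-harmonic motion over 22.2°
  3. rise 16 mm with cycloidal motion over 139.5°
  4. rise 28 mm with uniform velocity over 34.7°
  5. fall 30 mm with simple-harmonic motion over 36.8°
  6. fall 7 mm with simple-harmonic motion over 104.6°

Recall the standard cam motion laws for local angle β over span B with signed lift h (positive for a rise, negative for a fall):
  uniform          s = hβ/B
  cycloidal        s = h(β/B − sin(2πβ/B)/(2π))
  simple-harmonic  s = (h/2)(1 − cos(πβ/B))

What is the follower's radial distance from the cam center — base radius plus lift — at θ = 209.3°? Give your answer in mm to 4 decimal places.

seg 1 [0°–22.2°] cycloidal, h=5: full span → s += 5 → s = 5.0000
seg 2 [22.2°–44.4°] simple-harmonic, h=-5: full span → s += -5 → s = 0.0000
seg 3 [44.4°–183.9°] cycloidal, h=16: full span → s += 16 → s = 16.0000
seg 4 [183.9°–218.6°] uniform, h=28: θ=209.3° here. β=25.4, B=34.7. 28·25.4/34.7 = 20.4957 → s = 36.4957
radial distance = base radius + s = 29 + 36.4957 = 65.4957

65.4957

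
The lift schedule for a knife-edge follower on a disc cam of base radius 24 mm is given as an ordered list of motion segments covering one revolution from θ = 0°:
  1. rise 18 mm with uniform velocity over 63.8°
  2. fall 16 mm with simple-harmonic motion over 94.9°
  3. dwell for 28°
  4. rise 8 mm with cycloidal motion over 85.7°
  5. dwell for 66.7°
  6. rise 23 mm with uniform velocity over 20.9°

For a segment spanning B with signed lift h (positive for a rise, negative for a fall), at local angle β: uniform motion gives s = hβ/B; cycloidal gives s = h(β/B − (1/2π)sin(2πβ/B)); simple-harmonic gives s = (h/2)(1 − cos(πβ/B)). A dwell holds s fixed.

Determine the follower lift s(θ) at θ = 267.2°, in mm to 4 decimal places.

seg 1 [0°–63.8°] uniform, h=18: full span → s += 18 → s = 18.0000
seg 2 [63.8°–158.7°] simple-harmonic, h=-16: full span → s += -16 → s = 2.0000
seg 3 [158.7°–186.7°] dwell: s stays 2.0000
seg 4 [186.7°–272.4°] cycloidal, h=8: θ=267.2° here. β=80.5, B=85.7. 8·(0.9393 − sin(2π·0.9393)/(2π)) = 7.9883 → s = 9.9883

9.9883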